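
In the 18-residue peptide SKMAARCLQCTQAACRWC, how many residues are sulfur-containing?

5

Cysteine (C, thiol) and methionine (M, thioether) are the two sulfur-containing amino acids.
Matching residues: M3, C7, C10, C15, C18.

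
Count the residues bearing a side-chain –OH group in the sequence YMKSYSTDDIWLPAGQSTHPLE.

Serine (S), threonine (T), and tyrosine (Y) each carry a hydroxyl group on the side chain.
Matching residues: Y1, S4, Y5, S6, T7, S17, T18.

7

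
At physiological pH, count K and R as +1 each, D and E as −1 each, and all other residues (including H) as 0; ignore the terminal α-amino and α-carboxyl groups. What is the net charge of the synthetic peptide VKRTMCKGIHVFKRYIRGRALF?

+7

Positive (K, R): K2, R3, K7, K13, R14, R17, R19 → +7.
Negative (D, E): none → −0.
Net charge = (+7) + (−0) = +7.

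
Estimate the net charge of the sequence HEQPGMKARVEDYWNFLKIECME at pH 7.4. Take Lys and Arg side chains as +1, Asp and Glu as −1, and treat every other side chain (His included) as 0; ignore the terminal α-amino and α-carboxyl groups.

-2

Positive (K, R): K7, R9, K18 → +3.
Negative (D, E): E2, E11, D12, E20, E23 → −5.
Net charge = (+3) + (−5) = −2.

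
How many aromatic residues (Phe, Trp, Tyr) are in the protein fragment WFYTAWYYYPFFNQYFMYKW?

13

Matching residues: W1, F2, Y3, W6, Y7, Y8, Y9, F11, F12, Y15, F16, Y18, W20.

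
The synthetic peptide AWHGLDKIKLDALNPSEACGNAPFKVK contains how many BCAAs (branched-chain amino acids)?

5

V, L, and I make up the branched-chain aliphatic group.
Matching residues: L5, I8, L10, L13, V26.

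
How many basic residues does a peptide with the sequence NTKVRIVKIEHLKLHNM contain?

6

Lysine (K), arginine (R), and histidine (H) have basic, nitrogen-containing side chains.
Matching residues: K3, R5, K8, H11, K13, H15.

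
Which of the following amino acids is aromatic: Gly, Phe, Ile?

Phe

F, W, and Y each carry an aromatic ring on the side chain.
Of the listed options, only Phe belongs to this group.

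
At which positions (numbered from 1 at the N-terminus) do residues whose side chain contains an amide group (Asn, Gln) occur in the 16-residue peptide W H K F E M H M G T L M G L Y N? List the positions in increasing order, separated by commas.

16

Matching residues: N16.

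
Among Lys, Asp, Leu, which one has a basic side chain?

Lys

The basic amino acids are Lys (K), Arg (R), and His (H).
Of the listed options, only Lys belongs to this group.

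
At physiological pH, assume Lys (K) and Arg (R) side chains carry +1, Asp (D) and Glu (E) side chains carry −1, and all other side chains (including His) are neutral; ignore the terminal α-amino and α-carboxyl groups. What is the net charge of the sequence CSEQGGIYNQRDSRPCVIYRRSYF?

+2

Positive (K, R): R11, R14, R20, R21 → +4.
Negative (D, E): E3, D12 → −2.
Net charge = (+4) + (−2) = +2.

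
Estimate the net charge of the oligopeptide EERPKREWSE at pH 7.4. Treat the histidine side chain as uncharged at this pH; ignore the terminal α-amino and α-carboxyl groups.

The side chains ionized at physiological pH are Lys/Arg (+1) and Asp/Glu (−1); with His treated as neutral, nothing else contributes.
Positive (K, R): R3, K5, R6 → +3.
Negative (D, E): E1, E2, E7, E10 → −4.
Net charge = (+3) + (−4) = −1.

-1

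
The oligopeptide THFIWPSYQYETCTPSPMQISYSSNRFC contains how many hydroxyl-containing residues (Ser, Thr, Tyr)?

Matching residues: T1, S7, Y8, Y10, T12, T14, S16, S21, Y22, S23, S24.

11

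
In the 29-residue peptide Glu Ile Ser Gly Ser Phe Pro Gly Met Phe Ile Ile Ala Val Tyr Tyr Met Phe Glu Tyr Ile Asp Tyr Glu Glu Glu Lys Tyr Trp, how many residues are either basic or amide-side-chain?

1

Basic: H, K, R. Amide-side-chain: N, Q.
Basic residues here: Lys27 (1).
Amide-side-chain residues here: none (0).
The two groups share no amino acid, so total = 1 + 0 = 1.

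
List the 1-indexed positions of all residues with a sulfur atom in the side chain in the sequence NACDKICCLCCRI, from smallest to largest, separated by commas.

3, 7, 8, 10, 11

Only Cys (C) and Met (M) have a sulfur atom in the side chain.
Matching residues: C3, C7, C8, C10, C11.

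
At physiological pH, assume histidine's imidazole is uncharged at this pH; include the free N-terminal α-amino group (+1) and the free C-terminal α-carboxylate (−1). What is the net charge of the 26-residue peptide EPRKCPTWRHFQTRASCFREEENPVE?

0

The side chains ionized at physiological pH are Lys/Arg (+1) and Asp/Glu (−1); with His treated as neutral, nothing else contributes.
Positive (K, R): R3, K4, R9, R14, R19 → +5.
Negative (D, E): E1, E20, E21, E22, E26 → −5.
The N-terminus (+1) and C-terminus (−1) cancel.
Net charge = (+5) + (−5) = 0.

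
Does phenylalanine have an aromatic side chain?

The aromatic amino acids are Phe (F, benzyl), Trp (W, indole), and Tyr (Y, phenol).
Phenylalanine is in this group.

Yes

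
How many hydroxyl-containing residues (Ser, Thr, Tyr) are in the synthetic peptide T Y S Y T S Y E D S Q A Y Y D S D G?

Matching residues: T1, Y2, S3, Y4, T5, S6, Y7, S10, Y13, Y14, S16.

11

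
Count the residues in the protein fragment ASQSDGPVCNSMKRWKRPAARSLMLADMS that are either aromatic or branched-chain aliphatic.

Aromatic: F, W, Y. Branched-chain aliphatic: I, L, V.
Aromatic residues here: W15 (1).
Branched-chain aliphatic residues here: V8, L23, L25 (3).
The two groups share no amino acid, so total = 1 + 3 = 4.

4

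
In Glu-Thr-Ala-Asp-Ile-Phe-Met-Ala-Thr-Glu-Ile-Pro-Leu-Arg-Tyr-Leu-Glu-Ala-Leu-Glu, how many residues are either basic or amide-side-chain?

Basic: H, K, R. Amide-side-chain: N, Q.
Basic residues here: Arg14 (1).
Amide-side-chain residues here: none (0).
The two groups share no amino acid, so total = 1 + 0 = 1.

1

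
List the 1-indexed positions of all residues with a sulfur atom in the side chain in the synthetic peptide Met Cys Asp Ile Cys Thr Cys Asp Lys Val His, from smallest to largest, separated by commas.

1, 2, 5, 7

The sulfur-bearing residues are cysteine (–SH) and methionine (–S–CH₃).
Matching residues: Met1, Cys2, Cys5, Cys7.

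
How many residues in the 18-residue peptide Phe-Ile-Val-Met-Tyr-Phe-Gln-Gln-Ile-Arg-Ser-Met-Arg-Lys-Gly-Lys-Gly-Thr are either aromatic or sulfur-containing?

Aromatic: F, W, Y. Sulfur-containing: C, M.
Aromatic residues here: Phe1, Tyr5, Phe6 (3).
Sulfur-containing residues here: Met4, Met12 (2).
The two groups share no amino acid, so total = 3 + 2 = 5.

5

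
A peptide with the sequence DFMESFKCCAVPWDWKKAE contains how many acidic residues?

Only D (aspartate) and E (glutamate) carry a side-chain carboxylic acid.
Matching residues: D1, E4, D14, E19.

4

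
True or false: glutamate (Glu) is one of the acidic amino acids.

The acidic residues are Asp (D) and Glu (E), whose side chains end in a carboxylate group.
Glutamate is in this group.

True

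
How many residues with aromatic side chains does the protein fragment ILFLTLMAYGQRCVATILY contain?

3

F, W, and Y each carry an aromatic ring on the side chain.
Matching residues: F3, Y9, Y19.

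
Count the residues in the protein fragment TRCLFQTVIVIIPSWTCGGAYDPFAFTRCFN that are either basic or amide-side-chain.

4

Basic: H, K, R. Amide-side-chain: N, Q.
Basic residues here: R2, R28 (2).
Amide-side-chain residues here: Q6, N31 (2).
The two groups share no amino acid, so total = 2 + 2 = 4.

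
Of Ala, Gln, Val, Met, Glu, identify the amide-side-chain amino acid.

Asparagine (N) and glutamine (Q) have uncharged amide side chains.
Of the listed options, only Gln belongs to this group.

Gln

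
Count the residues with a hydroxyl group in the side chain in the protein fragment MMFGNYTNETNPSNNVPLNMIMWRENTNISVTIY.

8

Serine (S), threonine (T), and tyrosine (Y) each carry a hydroxyl group on the side chain.
Matching residues: Y6, T7, T10, S13, T27, S30, T32, Y34.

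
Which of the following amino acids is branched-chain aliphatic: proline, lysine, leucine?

leucine

Valine (V), leucine (L), and isoleucine (I) are the branched-chain amino acids.
Of the listed options, only leucine belongs to this group.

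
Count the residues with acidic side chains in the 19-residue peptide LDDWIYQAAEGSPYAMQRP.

Aspartate (D) and glutamate (E) have carboxylic-acid side chains and are the acidic amino acids.
Matching residues: D2, D3, E10.

3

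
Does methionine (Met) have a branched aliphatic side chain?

No

The BCAAs are Val, Leu, and Ile — aliphatic side chains with a branch point.
Methionine is not in this group.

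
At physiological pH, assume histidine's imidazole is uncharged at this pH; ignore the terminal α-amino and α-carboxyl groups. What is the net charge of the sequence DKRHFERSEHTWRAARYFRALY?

The side chains ionized at physiological pH are Lys/Arg (+1) and Asp/Glu (−1); with His treated as neutral, nothing else contributes.
Positive (K, R): K2, R3, R7, R13, R16, R19 → +6.
Negative (D, E): D1, E6, E9 → −3.
Net charge = (+6) + (−3) = +3.

+3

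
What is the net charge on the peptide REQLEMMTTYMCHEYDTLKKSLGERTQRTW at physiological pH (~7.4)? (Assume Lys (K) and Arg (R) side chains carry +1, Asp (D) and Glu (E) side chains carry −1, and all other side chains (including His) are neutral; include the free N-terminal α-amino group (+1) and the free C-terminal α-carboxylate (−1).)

0

Positive (K, R): R1, K19, K20, R25, R28 → +5.
Negative (D, E): E2, E5, E14, D16, E24 → −5.
The N-terminus (+1) and C-terminus (−1) cancel.
Net charge = (+5) + (−5) = 0.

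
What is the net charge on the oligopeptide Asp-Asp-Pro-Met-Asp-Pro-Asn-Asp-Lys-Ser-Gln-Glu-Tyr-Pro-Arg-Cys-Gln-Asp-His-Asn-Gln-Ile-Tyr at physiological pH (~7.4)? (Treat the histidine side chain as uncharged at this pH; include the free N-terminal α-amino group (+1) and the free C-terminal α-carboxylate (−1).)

-4

Near pH 7.4, K and R contribute +1 each, D and E contribute −1 each, and every other side chain (His included, as stated) is uncharged.
Positive (K, R): Lys9, Arg15 → +2.
Negative (D, E): Asp1, Asp2, Asp5, Asp8, Glu12, Asp18 → −6.
The N-terminus (+1) and C-terminus (−1) cancel.
Net charge = (+2) + (−6) = −4.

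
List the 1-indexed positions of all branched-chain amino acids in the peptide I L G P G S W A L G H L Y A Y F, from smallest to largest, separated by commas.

1, 2, 9, 12

The BCAAs are Val, Leu, and Ile — aliphatic side chains with a branch point.
Matching residues: I1, L2, L9, L12.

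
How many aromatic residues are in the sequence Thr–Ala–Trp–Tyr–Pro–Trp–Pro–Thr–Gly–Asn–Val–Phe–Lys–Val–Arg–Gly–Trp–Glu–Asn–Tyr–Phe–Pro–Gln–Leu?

The aromatic amino acids are Phe (F, benzyl), Trp (W, indole), and Tyr (Y, phenol).
Matching residues: Trp3, Tyr4, Trp6, Phe12, Trp17, Tyr20, Phe21.

7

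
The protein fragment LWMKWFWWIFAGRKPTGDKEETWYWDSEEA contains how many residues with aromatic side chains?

The aromatic amino acids are Phe (F, benzyl), Trp (W, indole), and Tyr (Y, phenol).
Matching residues: W2, W5, F6, W7, W8, F10, W23, Y24, W25.

9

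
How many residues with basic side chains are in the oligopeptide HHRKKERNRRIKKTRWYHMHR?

The basic amino acids are Lys (K), Arg (R), and His (H).
Matching residues: H1, H2, R3, K4, K5, R7, R9, R10, K12, K13, R15, H18, H20, R21.

14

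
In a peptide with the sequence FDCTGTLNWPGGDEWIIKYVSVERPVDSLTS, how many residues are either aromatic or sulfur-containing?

5

Aromatic: F, W, Y. Sulfur-containing: C, M.
Aromatic residues here: F1, W9, W15, Y19 (4).
Sulfur-containing residues here: C3 (1).
The two groups share no amino acid, so total = 4 + 1 = 5.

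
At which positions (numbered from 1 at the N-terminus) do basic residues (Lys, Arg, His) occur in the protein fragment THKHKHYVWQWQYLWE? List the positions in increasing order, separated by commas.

2, 3, 4, 5, 6

Matching residues: H2, K3, H4, K5, H6.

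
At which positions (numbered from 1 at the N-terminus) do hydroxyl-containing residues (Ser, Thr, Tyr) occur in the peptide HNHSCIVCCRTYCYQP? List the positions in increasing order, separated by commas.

4, 11, 12, 14

Matching residues: S4, T11, Y12, Y14.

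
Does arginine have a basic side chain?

Yes

K, R, and H are the three residues with basic side chains (ε-amine, guanidinium, and imidazole respectively).
Arginine is in this group.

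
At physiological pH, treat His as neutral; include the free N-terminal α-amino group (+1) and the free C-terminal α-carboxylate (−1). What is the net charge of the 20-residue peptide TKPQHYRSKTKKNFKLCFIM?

+6

At pH ~7.4 the Lys and Arg side chains are protonated (+1), the Asp and Glu side chains are deprotonated (−1), and with His taken as neutral all other side chains carry no charge.
Positive (K, R): K2, R7, K9, K11, K12, K15 → +6.
Negative (D, E): none → −0.
The N-terminus (+1) and C-terminus (−1) cancel.
Net charge = (+6) + (−0) = +6.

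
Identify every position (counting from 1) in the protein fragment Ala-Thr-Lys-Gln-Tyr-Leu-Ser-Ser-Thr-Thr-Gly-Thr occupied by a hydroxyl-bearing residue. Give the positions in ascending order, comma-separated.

2, 5, 7, 8, 9, 10, 12

The –OH-bearing residues are Ser, Thr (aliphatic alcohols), and Tyr (phenol).
Matching residues: Thr2, Tyr5, Ser7, Ser8, Thr9, Thr10, Thr12.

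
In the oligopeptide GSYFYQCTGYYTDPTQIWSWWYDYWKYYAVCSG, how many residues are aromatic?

The aromatic amino acids are Phe (F, benzyl), Trp (W, indole), and Tyr (Y, phenol).
Matching residues: Y3, F4, Y5, Y10, Y11, W18, W20, W21, Y22, Y24, W25, Y27, Y28.

13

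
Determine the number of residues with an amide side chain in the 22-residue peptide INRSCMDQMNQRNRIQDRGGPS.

6

Asparagine (N) and glutamine (Q) have uncharged amide side chains.
Matching residues: N2, Q8, N10, Q11, N13, Q16.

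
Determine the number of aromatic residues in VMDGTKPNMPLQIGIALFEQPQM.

Phenylalanine (F), tryptophan (W), and tyrosine (Y) have aromatic ring side chains.
Matching residues: F18.

1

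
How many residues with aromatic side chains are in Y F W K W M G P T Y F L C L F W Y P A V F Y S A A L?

11

F, W, and Y each carry an aromatic ring on the side chain.
Matching residues: Y1, F2, W3, W5, Y10, F11, F15, W16, Y17, F21, Y22.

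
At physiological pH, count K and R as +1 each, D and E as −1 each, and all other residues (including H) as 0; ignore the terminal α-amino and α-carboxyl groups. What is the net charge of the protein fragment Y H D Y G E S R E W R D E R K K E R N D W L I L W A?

Positive (K, R): R8, R11, R14, K15, K16, R18 → +6.
Negative (D, E): D3, E6, E9, D12, E13, E17, D20 → −7.
Net charge = (+6) + (−7) = −1.

-1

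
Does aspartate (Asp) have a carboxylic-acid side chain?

Yes

Aspartate (D) and glutamate (E) have carboxylic-acid side chains and are the acidic amino acids.
Aspartate is in this group.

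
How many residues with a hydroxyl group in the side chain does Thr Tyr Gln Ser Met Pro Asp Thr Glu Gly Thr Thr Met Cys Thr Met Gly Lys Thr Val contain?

8

Serine (S), threonine (T), and tyrosine (Y) each carry a hydroxyl group on the side chain.
Matching residues: Thr1, Tyr2, Ser4, Thr8, Thr11, Thr12, Thr15, Thr19.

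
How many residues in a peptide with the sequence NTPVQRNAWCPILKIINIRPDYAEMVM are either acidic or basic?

Acidic: D, E. Basic: H, K, R.
Acidic residues here: D21, E24 (2).
Basic residues here: R6, K14, R19 (3).
The two groups share no amino acid, so total = 2 + 3 = 5.

5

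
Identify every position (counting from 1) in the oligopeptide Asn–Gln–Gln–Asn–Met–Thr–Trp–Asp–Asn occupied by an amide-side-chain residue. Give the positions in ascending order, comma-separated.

1, 2, 3, 4, 9

Matching residues: Asn1, Gln2, Gln3, Asn4, Asn9.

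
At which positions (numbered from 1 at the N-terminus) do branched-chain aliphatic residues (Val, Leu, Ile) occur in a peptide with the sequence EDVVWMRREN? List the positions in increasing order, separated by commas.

Matching residues: V3, V4.

3, 4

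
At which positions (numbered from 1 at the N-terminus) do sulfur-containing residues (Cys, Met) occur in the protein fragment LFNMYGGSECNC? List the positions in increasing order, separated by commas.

4, 10, 12

Matching residues: M4, C10, C12.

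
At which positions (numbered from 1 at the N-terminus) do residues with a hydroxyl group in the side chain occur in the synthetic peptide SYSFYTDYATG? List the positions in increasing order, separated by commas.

Serine (S), threonine (T), and tyrosine (Y) each carry a hydroxyl group on the side chain.
Matching residues: S1, Y2, S3, Y5, T6, Y8, T10.

1, 2, 3, 5, 6, 8, 10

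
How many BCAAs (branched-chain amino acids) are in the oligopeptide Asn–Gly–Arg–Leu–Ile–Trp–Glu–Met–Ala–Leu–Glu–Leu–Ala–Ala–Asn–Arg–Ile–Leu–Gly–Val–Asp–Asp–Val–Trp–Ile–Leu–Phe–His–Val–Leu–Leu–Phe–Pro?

13

Valine (V), leucine (L), and isoleucine (I) are the branched-chain amino acids.
Matching residues: Leu4, Ile5, Leu10, Leu12, Ile17, Leu18, Val20, Val23, Ile25, Leu26, Val29, Leu30, Leu31.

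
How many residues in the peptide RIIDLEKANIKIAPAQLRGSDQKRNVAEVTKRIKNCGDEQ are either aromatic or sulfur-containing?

1

Aromatic: F, W, Y. Sulfur-containing: C, M.
Aromatic residues here: none (0).
Sulfur-containing residues here: C36 (1).
The two groups share no amino acid, so total = 0 + 1 = 1.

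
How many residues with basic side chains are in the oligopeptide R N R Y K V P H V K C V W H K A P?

K, R, and H are the three residues with basic side chains (ε-amine, guanidinium, and imidazole respectively).
Matching residues: R1, R3, K5, H8, K10, H14, K15.

7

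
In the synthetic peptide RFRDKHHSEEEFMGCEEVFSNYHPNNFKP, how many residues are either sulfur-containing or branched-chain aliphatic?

Sulfur-containing: C, M. Branched-chain aliphatic: I, L, V.
Sulfur-containing residues here: M13, C15 (2).
Branched-chain aliphatic residues here: V18 (1).
The two groups share no amino acid, so total = 2 + 1 = 3.

3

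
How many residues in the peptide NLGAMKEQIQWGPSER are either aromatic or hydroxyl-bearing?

2

Aromatic: F, W, Y. Hydroxyl-bearing: S, T, Y.
Aromatic residues here: W11 (1).
Hydroxyl-bearing residues here: S14 (1).
(Y belongs to both groups, but none appear in this sequence.) Total = 1 + 1 = 2.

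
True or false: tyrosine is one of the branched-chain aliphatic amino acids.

False

Valine (V), leucine (L), and isoleucine (I) are the branched-chain amino acids.
Tyrosine is not in this group.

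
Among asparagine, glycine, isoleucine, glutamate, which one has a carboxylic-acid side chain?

glutamate

Aspartate (D) and glutamate (E) have carboxylic-acid side chains and are the acidic amino acids.
Of the listed options, only glutamate belongs to this group.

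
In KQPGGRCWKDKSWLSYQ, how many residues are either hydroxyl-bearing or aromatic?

5

Hydroxyl-bearing: S, T, Y. Aromatic: F, W, Y.
Hydroxyl-bearing residues here: S12, S15, Y16 (3).
Aromatic residues here: W8, W13, Y16 (3).
Y is in both groups, so the 1 Y residue must not be double-counted.
Total = 3 + 3 − 1 = 5.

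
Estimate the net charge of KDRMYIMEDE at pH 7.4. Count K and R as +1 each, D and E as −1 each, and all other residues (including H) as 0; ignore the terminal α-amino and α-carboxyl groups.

-2

Positive (K, R): K1, R3 → +2.
Negative (D, E): D2, E8, D9, E10 → −4.
Net charge = (+2) + (−4) = −2.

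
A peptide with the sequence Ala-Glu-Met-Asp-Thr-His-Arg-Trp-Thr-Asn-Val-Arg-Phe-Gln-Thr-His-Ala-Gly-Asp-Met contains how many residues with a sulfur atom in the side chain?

The sulfur-bearing residues are cysteine (–SH) and methionine (–S–CH₃).
Matching residues: Met3, Met20.

2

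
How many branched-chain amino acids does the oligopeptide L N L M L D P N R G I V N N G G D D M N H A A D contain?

V, L, and I make up the branched-chain aliphatic group.
Matching residues: L1, L3, L5, I11, V12.

5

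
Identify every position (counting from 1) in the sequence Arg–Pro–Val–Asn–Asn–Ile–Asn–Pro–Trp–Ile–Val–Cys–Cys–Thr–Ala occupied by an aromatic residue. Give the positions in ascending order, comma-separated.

Phenylalanine (F), tryptophan (W), and tyrosine (Y) have aromatic ring side chains.
Matching residues: Trp9.

9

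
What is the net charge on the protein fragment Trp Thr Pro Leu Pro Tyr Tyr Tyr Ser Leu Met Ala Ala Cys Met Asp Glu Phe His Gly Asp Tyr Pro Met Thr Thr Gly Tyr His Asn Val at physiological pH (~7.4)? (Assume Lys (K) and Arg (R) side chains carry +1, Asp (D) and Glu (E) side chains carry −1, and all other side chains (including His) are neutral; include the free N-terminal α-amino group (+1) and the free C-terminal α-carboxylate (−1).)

-3

Positive (K, R): none → +0.
Negative (D, E): Asp16, Glu17, Asp21 → −3.
The N-terminus (+1) and C-terminus (−1) cancel.
Net charge = (+0) + (−3) = −3.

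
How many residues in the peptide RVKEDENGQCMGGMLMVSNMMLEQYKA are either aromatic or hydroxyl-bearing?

Aromatic: F, W, Y. Hydroxyl-bearing: S, T, Y.
Aromatic residues here: Y25 (1).
Hydroxyl-bearing residues here: S18, Y25 (2).
Y is in both groups, so the 1 Y residue must not be double-counted.
Total = 1 + 2 − 1 = 2.

2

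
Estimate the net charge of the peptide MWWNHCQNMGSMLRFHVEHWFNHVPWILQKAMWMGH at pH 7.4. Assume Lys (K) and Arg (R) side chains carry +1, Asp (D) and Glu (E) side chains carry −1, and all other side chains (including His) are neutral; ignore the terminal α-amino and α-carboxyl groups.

Positive (K, R): R14, K30 → +2.
Negative (D, E): E18 → −1.
Net charge = (+2) + (−1) = +1.

+1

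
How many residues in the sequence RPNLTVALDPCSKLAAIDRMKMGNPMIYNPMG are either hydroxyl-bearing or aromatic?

Hydroxyl-bearing: S, T, Y. Aromatic: F, W, Y.
Hydroxyl-bearing residues here: T5, S12, Y28 (3).
Aromatic residues here: Y28 (1).
Y is in both groups, so the 1 Y residue must not be double-counted.
Total = 3 + 1 − 1 = 3.

3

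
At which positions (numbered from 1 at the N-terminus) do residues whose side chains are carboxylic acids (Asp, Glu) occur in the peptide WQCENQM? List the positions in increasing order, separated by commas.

Matching residues: E4.

4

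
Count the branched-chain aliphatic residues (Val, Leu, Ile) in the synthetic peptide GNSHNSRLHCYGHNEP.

1

Matching residues: L8.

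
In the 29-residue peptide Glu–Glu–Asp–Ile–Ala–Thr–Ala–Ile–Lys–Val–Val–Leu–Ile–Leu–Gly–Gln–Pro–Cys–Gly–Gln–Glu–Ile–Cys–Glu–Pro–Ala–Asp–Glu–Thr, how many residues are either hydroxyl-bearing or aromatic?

Hydroxyl-bearing: S, T, Y. Aromatic: F, W, Y.
Hydroxyl-bearing residues here: Thr6, Thr29 (2).
Aromatic residues here: none (0).
(Y belongs to both groups, but none appear in this sequence.) Total = 2 + 0 = 2.

2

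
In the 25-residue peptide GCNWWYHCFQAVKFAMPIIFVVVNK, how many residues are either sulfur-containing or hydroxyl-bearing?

Sulfur-containing: C, M. Hydroxyl-bearing: S, T, Y.
Sulfur-containing residues here: C2, C8, M16 (3).
Hydroxyl-bearing residues here: Y6 (1).
The two groups share no amino acid, so total = 3 + 1 = 4.

4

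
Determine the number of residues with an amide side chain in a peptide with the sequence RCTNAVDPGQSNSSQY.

Asparagine (N) and glutamine (Q) have uncharged amide side chains.
Matching residues: N4, Q10, N12, Q15.

4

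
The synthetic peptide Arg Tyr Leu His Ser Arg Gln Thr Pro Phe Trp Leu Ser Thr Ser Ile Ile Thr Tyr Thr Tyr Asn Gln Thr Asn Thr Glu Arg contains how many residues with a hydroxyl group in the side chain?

12

S, T, and Y are the three residues with a side-chain hydroxyl.
Matching residues: Tyr2, Ser5, Thr8, Ser13, Thr14, Ser15, Thr18, Tyr19, Thr20, Tyr21, Thr24, Thr26.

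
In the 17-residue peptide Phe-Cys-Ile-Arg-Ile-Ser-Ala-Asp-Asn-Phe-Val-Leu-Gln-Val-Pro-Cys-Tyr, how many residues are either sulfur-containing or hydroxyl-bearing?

4

Sulfur-containing: C, M. Hydroxyl-bearing: S, T, Y.
Sulfur-containing residues here: Cys2, Cys16 (2).
Hydroxyl-bearing residues here: Ser6, Tyr17 (2).
The two groups share no amino acid, so total = 2 + 2 = 4.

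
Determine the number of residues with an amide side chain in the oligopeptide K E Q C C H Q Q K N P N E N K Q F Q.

The amide-side-chain residues are Asn (N) and Gln (Q).
Matching residues: Q3, Q7, Q8, N10, N12, N14, Q16, Q18.

8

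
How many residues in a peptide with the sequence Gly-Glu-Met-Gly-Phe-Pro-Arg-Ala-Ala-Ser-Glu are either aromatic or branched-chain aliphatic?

1

Aromatic: F, W, Y. Branched-chain aliphatic: I, L, V.
Aromatic residues here: Phe5 (1).
Branched-chain aliphatic residues here: none (0).
The two groups share no amino acid, so total = 1 + 0 = 1.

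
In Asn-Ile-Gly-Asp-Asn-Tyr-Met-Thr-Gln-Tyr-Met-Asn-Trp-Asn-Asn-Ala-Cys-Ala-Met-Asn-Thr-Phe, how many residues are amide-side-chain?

Only N (asparagine) and Q (glutamine) carry a side-chain carboxamide.
Matching residues: Asn1, Asn5, Gln9, Asn12, Asn14, Asn15, Asn20.

7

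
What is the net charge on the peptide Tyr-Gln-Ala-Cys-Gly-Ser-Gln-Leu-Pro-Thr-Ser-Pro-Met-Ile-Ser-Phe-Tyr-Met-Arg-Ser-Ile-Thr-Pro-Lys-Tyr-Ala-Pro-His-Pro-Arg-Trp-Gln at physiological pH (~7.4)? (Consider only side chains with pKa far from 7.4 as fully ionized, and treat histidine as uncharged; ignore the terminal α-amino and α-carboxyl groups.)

+3

The side chains ionized at physiological pH are Lys/Arg (+1) and Asp/Glu (−1); with His treated as neutral, nothing else contributes.
Positive (K, R): Arg19, Lys24, Arg30 → +3.
Negative (D, E): none → −0.
Net charge = (+3) + (−0) = +3.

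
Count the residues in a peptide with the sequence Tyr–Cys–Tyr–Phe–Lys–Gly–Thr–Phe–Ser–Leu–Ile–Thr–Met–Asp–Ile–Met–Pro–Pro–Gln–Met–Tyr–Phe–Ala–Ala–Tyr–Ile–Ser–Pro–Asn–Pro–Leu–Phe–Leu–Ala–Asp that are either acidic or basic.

3

Acidic: D, E. Basic: H, K, R.
Acidic residues here: Asp14, Asp35 (2).
Basic residues here: Lys5 (1).
The two groups share no amino acid, so total = 2 + 1 = 3.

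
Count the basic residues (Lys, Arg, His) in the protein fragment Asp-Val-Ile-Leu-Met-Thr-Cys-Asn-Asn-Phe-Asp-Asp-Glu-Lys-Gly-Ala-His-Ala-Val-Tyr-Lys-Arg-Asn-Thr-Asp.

Matching residues: Lys14, His17, Lys21, Arg22.

4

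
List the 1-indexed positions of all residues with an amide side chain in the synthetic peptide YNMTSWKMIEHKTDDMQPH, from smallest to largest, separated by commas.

2, 17

The amide-side-chain residues are Asn (N) and Gln (Q).
Matching residues: N2, Q17.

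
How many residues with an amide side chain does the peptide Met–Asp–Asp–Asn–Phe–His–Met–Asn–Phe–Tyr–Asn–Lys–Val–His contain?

The amide-side-chain residues are Asn (N) and Gln (Q).
Matching residues: Asn4, Asn8, Asn11.

3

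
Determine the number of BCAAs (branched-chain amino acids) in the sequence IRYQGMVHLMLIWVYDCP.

6

The BCAAs are Val, Leu, and Ile — aliphatic side chains with a branch point.
Matching residues: I1, V7, L9, L11, I12, V14.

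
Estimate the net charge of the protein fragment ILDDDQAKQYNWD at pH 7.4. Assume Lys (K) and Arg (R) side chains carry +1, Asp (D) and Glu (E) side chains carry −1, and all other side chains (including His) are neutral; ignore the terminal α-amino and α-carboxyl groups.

-3

Positive (K, R): K8 → +1.
Negative (D, E): D3, D4, D5, D13 → −4.
Net charge = (+1) + (−4) = −3.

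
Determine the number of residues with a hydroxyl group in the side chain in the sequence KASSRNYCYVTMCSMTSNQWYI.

Serine (S), threonine (T), and tyrosine (Y) each carry a hydroxyl group on the side chain.
Matching residues: S3, S4, Y7, Y9, T11, S14, T16, S17, Y21.

9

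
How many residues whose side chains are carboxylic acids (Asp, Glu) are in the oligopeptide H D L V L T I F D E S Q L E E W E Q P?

Matching residues: D2, D9, E10, E14, E15, E17.

6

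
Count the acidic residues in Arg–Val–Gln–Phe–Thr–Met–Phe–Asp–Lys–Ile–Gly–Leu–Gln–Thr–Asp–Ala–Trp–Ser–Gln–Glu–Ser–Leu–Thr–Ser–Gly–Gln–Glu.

The acidic residues are Asp (D) and Glu (E), whose side chains end in a carboxylate group.
Matching residues: Asp8, Asp15, Glu20, Glu27.

4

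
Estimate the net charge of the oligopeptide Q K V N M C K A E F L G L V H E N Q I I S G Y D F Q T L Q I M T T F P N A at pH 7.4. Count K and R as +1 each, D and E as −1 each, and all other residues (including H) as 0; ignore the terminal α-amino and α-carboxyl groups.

-1

Positive (K, R): K2, K7 → +2.
Negative (D, E): E9, E16, D24 → −3.
Net charge = (+2) + (−3) = −1.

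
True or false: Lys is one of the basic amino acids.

True

Lysine (K), arginine (R), and histidine (H) have basic, nitrogen-containing side chains.
Lysine is in this group.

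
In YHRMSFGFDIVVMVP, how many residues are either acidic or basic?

Acidic: D, E. Basic: H, K, R.
Acidic residues here: D9 (1).
Basic residues here: H2, R3 (2).
The two groups share no amino acid, so total = 1 + 2 = 3.

3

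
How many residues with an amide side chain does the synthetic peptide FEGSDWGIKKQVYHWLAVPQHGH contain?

Only N (asparagine) and Q (glutamine) carry a side-chain carboxamide.
Matching residues: Q11, Q20.

2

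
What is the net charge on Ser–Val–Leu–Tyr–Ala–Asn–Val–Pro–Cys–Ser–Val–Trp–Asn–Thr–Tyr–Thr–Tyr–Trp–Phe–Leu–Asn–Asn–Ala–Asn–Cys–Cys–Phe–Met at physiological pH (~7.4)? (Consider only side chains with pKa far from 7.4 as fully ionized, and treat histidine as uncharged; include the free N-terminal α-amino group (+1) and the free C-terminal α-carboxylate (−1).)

0

The side chains ionized at physiological pH are Lys/Arg (+1) and Asp/Glu (−1); with His treated as neutral, nothing else contributes.
Positive (K, R): none → +0.
Negative (D, E): none → −0.
The N-terminus (+1) and C-terminus (−1) cancel.
Net charge = (+0) + (−0) = 0.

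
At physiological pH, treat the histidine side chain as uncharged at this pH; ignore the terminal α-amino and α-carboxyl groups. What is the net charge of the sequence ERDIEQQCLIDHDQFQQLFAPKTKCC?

Near pH 7.4, K and R contribute +1 each, D and E contribute −1 each, and every other side chain (His included, as stated) is uncharged.
Positive (K, R): R2, K22, K24 → +3.
Negative (D, E): E1, D3, E5, D11, D13 → −5.
Net charge = (+3) + (−5) = −2.

-2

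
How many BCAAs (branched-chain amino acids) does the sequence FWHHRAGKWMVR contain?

1

V, L, and I make up the branched-chain aliphatic group.
Matching residues: V11.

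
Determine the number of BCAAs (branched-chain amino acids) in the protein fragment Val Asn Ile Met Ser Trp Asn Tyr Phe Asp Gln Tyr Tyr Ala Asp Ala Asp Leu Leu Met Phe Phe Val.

5

Valine (V), leucine (L), and isoleucine (I) are the branched-chain amino acids.
Matching residues: Val1, Ile3, Leu18, Leu19, Val23.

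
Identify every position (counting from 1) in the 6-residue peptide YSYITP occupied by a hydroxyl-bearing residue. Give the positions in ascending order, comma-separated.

The –OH-bearing residues are Ser, Thr (aliphatic alcohols), and Tyr (phenol).
Matching residues: Y1, S2, Y3, T5.

1, 2, 3, 5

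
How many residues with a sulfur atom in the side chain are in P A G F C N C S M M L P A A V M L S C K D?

6

Only Cys (C) and Met (M) have a sulfur atom in the side chain.
Matching residues: C5, C7, M9, M10, M16, C19.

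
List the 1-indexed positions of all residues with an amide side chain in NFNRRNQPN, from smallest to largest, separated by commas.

The amide-side-chain residues are Asn (N) and Gln (Q).
Matching residues: N1, N3, N6, Q7, N9.

1, 3, 6, 7, 9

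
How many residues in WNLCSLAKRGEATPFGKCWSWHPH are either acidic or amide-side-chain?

Acidic: D, E. Amide-side-chain: N, Q.
Acidic residues here: E11 (1).
Amide-side-chain residues here: N2 (1).
The two groups share no amino acid, so total = 1 + 1 = 2.

2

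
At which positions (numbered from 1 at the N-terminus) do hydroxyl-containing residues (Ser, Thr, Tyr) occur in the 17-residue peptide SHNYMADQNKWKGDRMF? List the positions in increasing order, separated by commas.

Matching residues: S1, Y4.

1, 4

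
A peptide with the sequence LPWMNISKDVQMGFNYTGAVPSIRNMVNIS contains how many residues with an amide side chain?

5

The amide-side-chain residues are Asn (N) and Gln (Q).
Matching residues: N5, Q11, N15, N25, N28.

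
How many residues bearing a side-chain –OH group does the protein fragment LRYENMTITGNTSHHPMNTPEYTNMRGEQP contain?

8

The –OH-bearing residues are Ser, Thr (aliphatic alcohols), and Tyr (phenol).
Matching residues: Y3, T7, T9, T12, S13, T19, Y22, T23.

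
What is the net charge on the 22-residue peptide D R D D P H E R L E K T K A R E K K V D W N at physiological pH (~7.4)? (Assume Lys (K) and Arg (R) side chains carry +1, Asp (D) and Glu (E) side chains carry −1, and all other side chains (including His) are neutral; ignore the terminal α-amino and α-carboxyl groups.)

0

Positive (K, R): R2, R8, K11, K13, R15, K17, K18 → +7.
Negative (D, E): D1, D3, D4, E7, E10, E16, D20 → −7.
Net charge = (+7) + (−7) = 0.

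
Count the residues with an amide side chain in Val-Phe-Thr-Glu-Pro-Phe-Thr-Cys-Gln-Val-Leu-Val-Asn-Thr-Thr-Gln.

3

Asparagine (N) and glutamine (Q) have uncharged amide side chains.
Matching residues: Gln9, Asn13, Gln16.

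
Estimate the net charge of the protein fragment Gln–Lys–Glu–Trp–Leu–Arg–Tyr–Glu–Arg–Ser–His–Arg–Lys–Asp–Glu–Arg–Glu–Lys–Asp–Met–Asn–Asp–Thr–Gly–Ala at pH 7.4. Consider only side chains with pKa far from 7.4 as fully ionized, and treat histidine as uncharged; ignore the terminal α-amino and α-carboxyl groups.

Near pH 7.4, K and R contribute +1 each, D and E contribute −1 each, and every other side chain (His included, as stated) is uncharged.
Positive (K, R): Lys2, Arg6, Arg9, Arg12, Lys13, Arg16, Lys18 → +7.
Negative (D, E): Glu3, Glu8, Asp14, Glu15, Glu17, Asp19, Asp22 → −7.
Net charge = (+7) + (−7) = 0.

0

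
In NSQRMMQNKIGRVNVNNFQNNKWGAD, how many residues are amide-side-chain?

10

Asparagine (N) and glutamine (Q) have uncharged amide side chains.
Matching residues: N1, Q3, Q7, N8, N14, N16, N17, Q19, N20, N21.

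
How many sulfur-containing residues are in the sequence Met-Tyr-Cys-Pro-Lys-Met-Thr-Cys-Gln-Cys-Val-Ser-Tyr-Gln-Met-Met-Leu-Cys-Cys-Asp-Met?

10

Only Cys (C) and Met (M) have a sulfur atom in the side chain.
Matching residues: Met1, Cys3, Met6, Cys8, Cys10, Met15, Met16, Cys18, Cys19, Met21.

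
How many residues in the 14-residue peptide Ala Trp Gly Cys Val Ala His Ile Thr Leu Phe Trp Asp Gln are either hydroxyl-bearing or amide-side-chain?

Hydroxyl-bearing: S, T, Y. Amide-side-chain: N, Q.
Hydroxyl-bearing residues here: Thr9 (1).
Amide-side-chain residues here: Gln14 (1).
The two groups share no amino acid, so total = 1 + 1 = 2.

2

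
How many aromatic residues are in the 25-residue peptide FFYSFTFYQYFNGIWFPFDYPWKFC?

14

The aromatic amino acids are Phe (F, benzyl), Trp (W, indole), and Tyr (Y, phenol).
Matching residues: F1, F2, Y3, F5, F7, Y8, Y10, F11, W15, F16, F18, Y20, W22, F24.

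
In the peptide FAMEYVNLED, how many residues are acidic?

Only D (aspartate) and E (glutamate) carry a side-chain carboxylic acid.
Matching residues: E4, E9, D10.

3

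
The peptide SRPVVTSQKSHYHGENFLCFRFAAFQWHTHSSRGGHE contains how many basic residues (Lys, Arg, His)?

Matching residues: R2, K9, H11, H13, R21, H28, H30, R33, H36.

9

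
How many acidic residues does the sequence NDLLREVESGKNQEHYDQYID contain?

Only D (aspartate) and E (glutamate) carry a side-chain carboxylic acid.
Matching residues: D2, E6, E8, E14, D17, D21.

6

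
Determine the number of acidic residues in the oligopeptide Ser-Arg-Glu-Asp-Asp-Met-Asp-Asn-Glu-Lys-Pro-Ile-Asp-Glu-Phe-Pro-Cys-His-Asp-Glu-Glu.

10

Only D (aspartate) and E (glutamate) carry a side-chain carboxylic acid.
Matching residues: Glu3, Asp4, Asp5, Asp7, Glu9, Asp13, Glu14, Asp19, Glu20, Glu21.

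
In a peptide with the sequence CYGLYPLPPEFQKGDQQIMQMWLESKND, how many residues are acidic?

4

Only D (aspartate) and E (glutamate) carry a side-chain carboxylic acid.
Matching residues: E10, D15, E24, D28.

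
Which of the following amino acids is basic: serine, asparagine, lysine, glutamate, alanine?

Lysine (K), arginine (R), and histidine (H) have basic, nitrogen-containing side chains.
Of the listed options, only lysine belongs to this group.

lysine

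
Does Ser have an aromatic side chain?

Phenylalanine (F), tryptophan (W), and tyrosine (Y) have aromatic ring side chains.
Serine is not in this group.

No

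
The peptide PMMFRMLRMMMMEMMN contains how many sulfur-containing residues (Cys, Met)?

9

Matching residues: M2, M3, M6, M9, M10, M11, M12, M14, M15.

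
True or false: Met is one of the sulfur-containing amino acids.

Only Cys (C) and Met (M) have a sulfur atom in the side chain.
Methionine is in this group.

True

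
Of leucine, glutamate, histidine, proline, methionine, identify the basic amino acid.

histidine

K, R, and H are the three residues with basic side chains (ε-amine, guanidinium, and imidazole respectively).
Of the listed options, only histidine belongs to this group.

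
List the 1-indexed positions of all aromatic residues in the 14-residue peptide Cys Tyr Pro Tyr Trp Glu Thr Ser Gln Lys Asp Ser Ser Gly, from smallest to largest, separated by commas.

The aromatic amino acids are Phe (F, benzyl), Trp (W, indole), and Tyr (Y, phenol).
Matching residues: Tyr2, Tyr4, Trp5.

2, 4, 5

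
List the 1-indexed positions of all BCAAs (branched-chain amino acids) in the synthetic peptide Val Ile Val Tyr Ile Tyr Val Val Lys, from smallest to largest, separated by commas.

V, L, and I make up the branched-chain aliphatic group.
Matching residues: Val1, Ile2, Val3, Ile5, Val7, Val8.

1, 2, 3, 5, 7, 8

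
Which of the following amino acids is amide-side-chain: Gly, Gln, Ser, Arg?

Gln

Asparagine (N) and glutamine (Q) have uncharged amide side chains.
Of the listed options, only Gln belongs to this group.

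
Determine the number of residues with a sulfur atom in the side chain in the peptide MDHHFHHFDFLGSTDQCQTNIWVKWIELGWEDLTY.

2

The sulfur-bearing residues are cysteine (–SH) and methionine (–S–CH₃).
Matching residues: M1, C17.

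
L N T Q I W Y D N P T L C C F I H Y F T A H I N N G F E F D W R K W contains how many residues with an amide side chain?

5

Only N (asparagine) and Q (glutamine) carry a side-chain carboxamide.
Matching residues: N2, Q4, N9, N24, N25.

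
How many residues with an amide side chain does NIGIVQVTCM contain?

The amide-side-chain residues are Asn (N) and Gln (Q).
Matching residues: N1, Q6.

2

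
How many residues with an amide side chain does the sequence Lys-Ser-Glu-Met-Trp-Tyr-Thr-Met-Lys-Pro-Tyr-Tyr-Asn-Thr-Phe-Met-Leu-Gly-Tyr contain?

The amide-side-chain residues are Asn (N) and Gln (Q).
Matching residues: Asn13.

1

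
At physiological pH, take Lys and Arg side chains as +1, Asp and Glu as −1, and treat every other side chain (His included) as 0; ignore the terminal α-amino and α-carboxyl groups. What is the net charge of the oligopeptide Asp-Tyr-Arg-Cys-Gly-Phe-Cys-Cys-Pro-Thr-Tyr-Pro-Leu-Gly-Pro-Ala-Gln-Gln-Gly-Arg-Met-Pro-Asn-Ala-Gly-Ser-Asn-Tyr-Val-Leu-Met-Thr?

Positive (K, R): Arg3, Arg20 → +2.
Negative (D, E): Asp1 → −1.
Net charge = (+2) + (−1) = +1.

+1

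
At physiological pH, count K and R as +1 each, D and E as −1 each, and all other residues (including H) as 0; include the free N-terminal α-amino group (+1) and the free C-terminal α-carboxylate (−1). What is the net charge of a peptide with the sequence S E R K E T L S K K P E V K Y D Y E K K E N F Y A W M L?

Positive (K, R): R3, K4, K9, K10, K14, K19, K20 → +7.
Negative (D, E): E2, E5, E12, D16, E18, E21 → −6.
The N-terminus (+1) and C-terminus (−1) cancel.
Net charge = (+7) + (−6) = +1.

+1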